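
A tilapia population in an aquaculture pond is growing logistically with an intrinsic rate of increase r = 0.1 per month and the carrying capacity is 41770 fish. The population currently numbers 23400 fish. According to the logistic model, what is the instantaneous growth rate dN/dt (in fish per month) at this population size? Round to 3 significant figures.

1030 fish per month

dN/dt = rN(1 − N/K) = 0.1 × 23400 × (1 − 23400/41770).
1 − 23400/41770 = 0.43979; dN/dt = 0.1 × 23400 × 0.43979 = 1029.1.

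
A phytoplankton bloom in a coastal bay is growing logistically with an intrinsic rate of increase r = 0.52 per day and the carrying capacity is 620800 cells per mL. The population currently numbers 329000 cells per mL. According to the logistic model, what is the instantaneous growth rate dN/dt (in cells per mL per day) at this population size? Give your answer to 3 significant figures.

80400 cells per mL per day

dN/dt = rN(1 − N/K) = 0.52 × 329000 × (1 − 329000/620800).
1 − 329000/620800 = 0.47004; dN/dt = 0.52 × 329000 × 0.47004 = 80414.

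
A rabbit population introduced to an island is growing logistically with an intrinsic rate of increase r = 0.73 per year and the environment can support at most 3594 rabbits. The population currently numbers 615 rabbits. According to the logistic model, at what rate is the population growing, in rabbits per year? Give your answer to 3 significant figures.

dN/dt = rN(1 − N/K) = 0.73 × 615 × (1 − 615/3594).
1 − 615/3594 = 0.82888; dN/dt = 0.73 × 615 × 0.82888 = 372.13.

372 rabbits per year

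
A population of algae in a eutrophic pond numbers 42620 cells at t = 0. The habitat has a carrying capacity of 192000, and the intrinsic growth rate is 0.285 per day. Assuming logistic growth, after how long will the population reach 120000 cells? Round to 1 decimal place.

A = (K − N₀)/N₀ = (192000 − 42620)/42620 = 3.5049.
Solve 192000/(1 + 3.5049·e^(−0.285t)) = 120000: 1 + 3.5049·e^(−0.285t) = 1.6, so e^(−0.285t) = 0.171188.
−0.285·t = ln(0.171188) = -1.765, so t = 1.765/0.285 = 6.193.

6.2 days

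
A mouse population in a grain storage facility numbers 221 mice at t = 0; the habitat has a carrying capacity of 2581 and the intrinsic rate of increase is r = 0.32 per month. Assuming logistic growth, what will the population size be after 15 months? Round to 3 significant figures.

2370 mice

A = (K − N₀)/N₀ = (2581 − 221)/221 = 10.679.
N(t) = K/(1 + A·e^(−rt)) = 2581/(1 + 10.679×e^(−0.32×15)).
e^(−4.8) = 0.0082297; denominator = 1 + 10.679×0.0082297 = 1.0879.
N = 2581/1.0879 = 2372.5.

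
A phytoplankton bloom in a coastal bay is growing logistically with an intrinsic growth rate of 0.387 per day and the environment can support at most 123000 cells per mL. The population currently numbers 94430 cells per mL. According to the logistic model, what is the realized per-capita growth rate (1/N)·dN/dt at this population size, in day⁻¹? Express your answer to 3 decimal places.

0.090 per day

(1/N)·dN/dt = r(1 − N/K) = 0.387 × (1 − 94430/123000).
= 0.387 × 0.23228 = 0.089891.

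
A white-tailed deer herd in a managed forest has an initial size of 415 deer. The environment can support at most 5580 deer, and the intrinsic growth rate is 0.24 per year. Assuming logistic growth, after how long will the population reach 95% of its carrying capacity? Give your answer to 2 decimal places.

A = (K − N₀)/N₀ = (5580 − 415)/415 = 12.446.
Solve 5580/(1 + 12.446·e^(−0.24t)) = 5301: 1 + 12.446·e^(−0.24t) = 1.0526, so e^(−0.24t) = 0.00422887.
−0.24·t = ln(0.00422887) = -5.4658, so t = 5.4658/0.24 = 22.774.

22.77 years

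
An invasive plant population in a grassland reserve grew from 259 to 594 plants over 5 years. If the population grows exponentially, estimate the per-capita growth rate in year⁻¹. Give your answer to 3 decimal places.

0.166 per year

From N(t) = N₀·e^(rt): e^(r·5) = 594/259 = 2.2934.
r·5 = ln(2.2934) = 0.83005, so r = 0.83005/5 = 0.16601.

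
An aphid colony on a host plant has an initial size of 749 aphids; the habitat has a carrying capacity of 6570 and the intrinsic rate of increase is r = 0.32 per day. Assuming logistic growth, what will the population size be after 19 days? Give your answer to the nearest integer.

6455 aphids

A = (K − N₀)/N₀ = (6570 − 749)/749 = 7.7717.
N(t) = K/(1 + A·e^(−rt)) = 6570/(1 + 7.7717×e^(−0.32×19)).
e^(−6.08) = 0.0022882; denominator = 1 + 7.7717×0.0022882 = 1.0178.
N = 6570/1.0178 = 6455.21.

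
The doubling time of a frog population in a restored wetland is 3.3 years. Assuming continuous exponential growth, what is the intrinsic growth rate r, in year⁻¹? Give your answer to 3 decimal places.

r = ln(2)/t_d = 0.6931/3.3 = 0.21004.

0.210 per year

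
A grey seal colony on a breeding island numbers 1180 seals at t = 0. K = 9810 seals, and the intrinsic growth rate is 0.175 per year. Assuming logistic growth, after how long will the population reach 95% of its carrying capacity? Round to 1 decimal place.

A = (K − N₀)/N₀ = (9810 − 1180)/1180 = 7.3136.
Solve 9810/(1 + 7.3136·e^(−0.175t)) = 9319.5: 1 + 7.3136·e^(−0.175t) = 1.0526, so e^(−0.175t) = 0.00719644.
−0.175·t = ln(0.00719644) = -4.9342, so t = 4.9342/0.175 = 28.195.

28.2 years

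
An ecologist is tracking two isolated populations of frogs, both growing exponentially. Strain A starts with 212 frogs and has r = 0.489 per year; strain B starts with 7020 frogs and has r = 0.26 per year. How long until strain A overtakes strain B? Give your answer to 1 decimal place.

Set 212·e^(0.489t) = 7020·e^(0.26t).
e^((0.489 − 0.26)t) = 7020/212 → e^(0.229·t) = 33.113.
0.229·t = ln(33.113) = 3.4999, so t = 3.4999/0.229 = 15.284.

15.3 years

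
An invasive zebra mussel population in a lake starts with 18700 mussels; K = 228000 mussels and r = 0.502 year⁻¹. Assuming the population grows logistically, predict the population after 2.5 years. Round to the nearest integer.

54406 mussels

A = (K − N₀)/N₀ = (228000 − 18700)/18700 = 11.193.
N(t) = K/(1 + A·e^(−rt)) = 228000/(1 + 11.193×e^(−0.502×2.5)).
e^(−1.255) = 0.28508; denominator = 1 + 11.193×0.28508 = 4.1907.
N = 228000/4.1907 = 54406.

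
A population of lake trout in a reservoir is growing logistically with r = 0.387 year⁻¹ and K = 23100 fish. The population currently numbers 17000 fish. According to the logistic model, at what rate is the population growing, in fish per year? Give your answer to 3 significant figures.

1740 fish per year

dN/dt = rN(1 − N/K) = 0.387 × 17000 × (1 − 17000/23100).
1 − 17000/23100 = 0.26407; dN/dt = 0.387 × 17000 × 0.26407 = 1737.3.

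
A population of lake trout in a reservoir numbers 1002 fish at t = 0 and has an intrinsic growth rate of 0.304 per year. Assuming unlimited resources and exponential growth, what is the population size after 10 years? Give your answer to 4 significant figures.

20950 fish

N(t) = N₀·e^(rt) = 1002 × e^(0.304×10) = 1002 × e^3.04.
e^3.04 ≈ 20.905, so N ≈ 1002 × 20.905 = 20947.1.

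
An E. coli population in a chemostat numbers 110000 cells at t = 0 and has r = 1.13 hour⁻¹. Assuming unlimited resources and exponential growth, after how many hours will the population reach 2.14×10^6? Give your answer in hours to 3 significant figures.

Set N₀·e^(rt) = 2.14×10^6: e^(1.13·t) = 2.14×10^6/110000 = 19.455.
1.13·t = ln(19.455) = 2.9681, so t = 2.9681/1.13 = 2.6266.

2.63 hours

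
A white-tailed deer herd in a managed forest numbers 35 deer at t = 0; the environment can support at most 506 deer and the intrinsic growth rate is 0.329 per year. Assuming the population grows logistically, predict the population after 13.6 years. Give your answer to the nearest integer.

A = (K − N₀)/N₀ = (506 − 35)/35 = 13.457.
N(t) = K/(1 + A·e^(−rt)) = 506/(1 + 13.457×e^(−0.329×13.6)).
e^(−4.474) = 0.011397; denominator = 1 + 13.457×0.011397 = 1.1534.
N = 506/1.1534 = 438.714.

439 deer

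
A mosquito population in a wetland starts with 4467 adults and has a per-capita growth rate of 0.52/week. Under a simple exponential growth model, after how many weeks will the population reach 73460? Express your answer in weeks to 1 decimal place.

5.4 weeks

Set N₀·e^(rt) = 73460: e^(0.52·t) = 73460/4467 = 16.445.
0.52·t = ln(16.445) = 2.8, so t = 2.8/0.52 = 5.3847.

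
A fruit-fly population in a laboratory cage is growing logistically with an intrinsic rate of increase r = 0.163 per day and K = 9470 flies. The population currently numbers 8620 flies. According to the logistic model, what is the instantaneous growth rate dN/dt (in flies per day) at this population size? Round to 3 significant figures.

126 flies per day

dN/dt = rN(1 − N/K) = 0.163 × 8620 × (1 − 8620/9470).
1 − 8620/9470 = 0.089757; dN/dt = 0.163 × 8620 × 0.089757 = 126.11.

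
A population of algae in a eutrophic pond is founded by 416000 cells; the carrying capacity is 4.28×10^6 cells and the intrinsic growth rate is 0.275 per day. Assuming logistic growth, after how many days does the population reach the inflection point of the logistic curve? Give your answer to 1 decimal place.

Logistic growth is fastest at N = K/2 = 2.14×10^6.
A = (K − N₀)/N₀ = 9.2885. Set K/(1 + A·e^(−rt)) = K/2 → A·e^(−rt) = 1.
e^(−0.275t) = 1/9.2885 = 0.10766, so t = ln(9.2885)/0.275 = 2.2288/0.275 = 8.1046.

8.1 days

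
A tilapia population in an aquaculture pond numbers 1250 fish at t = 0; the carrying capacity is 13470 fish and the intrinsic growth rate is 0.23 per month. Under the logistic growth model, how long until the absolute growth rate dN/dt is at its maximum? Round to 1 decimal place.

9.9 months

Logistic growth is fastest at N = K/2 = 6735.
A = (K − N₀)/N₀ = 9.776. Set K/(1 + A·e^(−rt)) = K/2 → A·e^(−rt) = 1.
e^(−0.23t) = 1/9.776 = 0.102291, so t = ln(9.776)/0.23 = 2.2799/0.23 = 9.9127.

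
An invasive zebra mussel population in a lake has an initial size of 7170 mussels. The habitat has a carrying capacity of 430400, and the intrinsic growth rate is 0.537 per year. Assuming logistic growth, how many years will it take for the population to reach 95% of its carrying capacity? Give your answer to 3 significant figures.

A = (K − N₀)/N₀ = (430400 − 7170)/7170 = 59.028.
Solve 430400/(1 + 59.028·e^(−0.537t)) = 408880: 1 + 59.028·e^(−0.537t) = 1.0526, so e^(−0.537t) = 0.000891639.
−0.537·t = ln(0.000891639) = -7.0224, so t = 7.0224/0.537 = 13.077.

13.1 years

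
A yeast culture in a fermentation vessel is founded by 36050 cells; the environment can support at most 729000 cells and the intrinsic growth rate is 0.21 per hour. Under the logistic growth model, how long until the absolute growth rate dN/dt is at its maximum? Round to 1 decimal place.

Logistic growth is fastest at N = K/2 = 364500.
A = (K − N₀)/N₀ = 19.222. Set K/(1 + A·e^(−rt)) = K/2 → A·e^(−rt) = 1.
e^(−0.21t) = 1/19.222 = 0.052024, so t = ln(19.222)/0.21 = 2.9561/0.21 = 14.076.

14.1 hours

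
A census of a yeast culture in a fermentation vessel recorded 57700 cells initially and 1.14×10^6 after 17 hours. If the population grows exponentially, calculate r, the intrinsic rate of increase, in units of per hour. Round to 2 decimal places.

0.18 per hour

From N(t) = N₀·e^(rt): e^(r·17) = 1.14×10^6/57700 = 19.757.
r·17 = ln(19.757) = 2.9835, so r = 2.9835/17 = 0.1755.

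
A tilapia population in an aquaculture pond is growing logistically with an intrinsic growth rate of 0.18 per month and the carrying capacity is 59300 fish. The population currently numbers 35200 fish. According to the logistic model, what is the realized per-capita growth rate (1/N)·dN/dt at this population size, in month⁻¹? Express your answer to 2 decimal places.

0.07 per month

(1/N)·dN/dt = r(1 − N/K) = 0.18 × (1 − 35200/59300).
= 0.18 × 0.40641 = 0.073153.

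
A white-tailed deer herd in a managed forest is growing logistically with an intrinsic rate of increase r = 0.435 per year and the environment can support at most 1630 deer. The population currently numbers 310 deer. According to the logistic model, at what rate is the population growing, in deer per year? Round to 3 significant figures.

dN/dt = rN(1 − N/K) = 0.435 × 310 × (1 − 310/1630).
1 − 310/1630 = 0.80982; dN/dt = 0.435 × 310 × 0.80982 = 109.2.

109 deer per year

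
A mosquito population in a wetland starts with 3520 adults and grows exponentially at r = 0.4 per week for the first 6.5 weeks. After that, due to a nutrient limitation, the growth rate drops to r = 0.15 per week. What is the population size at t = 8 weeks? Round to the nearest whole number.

Phase 1: N(6.5) = 3520·e^(0.4×6.5) = 3520·e^2.6 = 47392.4.
Phase 2 runs for 8 − 6.5 = 1.5 weeks at r = 0.15.
N(8) = 47392.4·e^(0.15×1.5) = 47392.4·e^0.225 = 59350.5.

59351 adults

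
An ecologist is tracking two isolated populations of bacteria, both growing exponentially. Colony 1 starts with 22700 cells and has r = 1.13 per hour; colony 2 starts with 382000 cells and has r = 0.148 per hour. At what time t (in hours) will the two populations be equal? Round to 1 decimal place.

Set 22700·e^(1.13t) = 382000·e^(0.148t).
e^((1.13 − 0.148)t) = 382000/22700 → e^(0.982·t) = 16.828.
0.982·t = ln(16.828) = 2.8231, so t = 2.8231/0.982 = 2.8748.

2.9 hours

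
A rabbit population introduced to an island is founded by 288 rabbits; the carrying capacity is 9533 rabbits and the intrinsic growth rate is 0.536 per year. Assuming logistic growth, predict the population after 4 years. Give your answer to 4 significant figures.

2002 rabbits

A = (K − N₀)/N₀ = (9533 − 288)/288 = 32.101.
N(t) = K/(1 + A·e^(−rt)) = 9533/(1 + 32.101×e^(−0.536×4)).
e^(−2.144) = 0.11719; denominator = 1 + 32.101×0.11719 = 4.7617.
N = 9533/4.7617 = 2002.01.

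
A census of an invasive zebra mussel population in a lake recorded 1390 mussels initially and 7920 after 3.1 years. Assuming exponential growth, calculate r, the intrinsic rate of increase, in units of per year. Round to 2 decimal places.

0.56 per year

From N(t) = N₀·e^(rt): e^(r·3.1) = 7920/1390 = 5.6978.
r·3.1 = ln(5.6978) = 1.7401, so r = 1.7401/3.1 = 0.56132.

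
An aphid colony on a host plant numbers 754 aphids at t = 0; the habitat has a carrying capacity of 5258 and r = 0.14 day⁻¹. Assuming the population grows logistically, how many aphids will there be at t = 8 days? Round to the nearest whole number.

1783 aphids

A = (K − N₀)/N₀ = (5258 − 754)/754 = 5.9735.
N(t) = K/(1 + A·e^(−rt)) = 5258/(1 + 5.9735×e^(−0.14×8)).
e^(−1.12) = 0.32628; denominator = 1 + 5.9735×0.32628 = 2.949.
N = 5258/2.949 = 1782.96.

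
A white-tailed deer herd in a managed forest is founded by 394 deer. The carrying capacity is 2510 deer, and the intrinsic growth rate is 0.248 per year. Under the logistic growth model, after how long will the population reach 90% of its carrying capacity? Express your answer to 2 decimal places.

A = (K − N₀)/N₀ = (2510 − 394)/394 = 5.3706.
Solve 2510/(1 + 5.3706·e^(−0.248t)) = 2259: 1 + 5.3706·e^(−0.248t) = 1.1111, so e^(−0.248t) = 0.0206889.
−0.248·t = ln(0.0206889) = -3.8782, so t = 3.8782/0.248 = 15.638.

15.64 years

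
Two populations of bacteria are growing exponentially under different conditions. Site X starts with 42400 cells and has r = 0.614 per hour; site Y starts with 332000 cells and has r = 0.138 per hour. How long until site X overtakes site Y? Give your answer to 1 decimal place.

4.3 hours

Set 42400·e^(0.614t) = 332000·e^(0.138t).
e^((0.614 − 0.138)t) = 332000/42400 → e^(0.476·t) = 7.8302.
0.476·t = ln(7.8302) = 2.058, so t = 2.058/0.476 = 4.3235.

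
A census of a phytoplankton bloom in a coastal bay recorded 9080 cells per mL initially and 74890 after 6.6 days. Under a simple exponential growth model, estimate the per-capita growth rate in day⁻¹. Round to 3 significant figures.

From N(t) = N₀·e^(rt): e^(r·6.6) = 74890/9080 = 8.2478.
r·6.6 = ln(8.2478) = 2.1099, so r = 2.1099/6.6 = 0.31969.

0.320 per day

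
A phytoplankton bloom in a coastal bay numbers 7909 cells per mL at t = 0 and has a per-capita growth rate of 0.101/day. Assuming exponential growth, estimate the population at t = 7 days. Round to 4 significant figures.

N(t) = N₀·e^(rt) = 7909 × e^(0.101×7) = 7909 × e^0.707.
e^0.707 ≈ 2.0279, so N ≈ 7909 × 2.0279 = 16038.6.

16040 cells per mL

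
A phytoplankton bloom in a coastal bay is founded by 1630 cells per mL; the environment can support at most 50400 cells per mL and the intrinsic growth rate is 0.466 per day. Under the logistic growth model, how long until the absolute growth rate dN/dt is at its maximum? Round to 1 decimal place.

Logistic growth is fastest at N = K/2 = 25200.
A = (K − N₀)/N₀ = 29.92. Set K/(1 + A·e^(−rt)) = K/2 → A·e^(−rt) = 1.
e^(−0.466t) = 1/29.92 = 0.0334222, so t = ln(29.92)/0.466 = 3.3985/0.466 = 7.293.

7.3 days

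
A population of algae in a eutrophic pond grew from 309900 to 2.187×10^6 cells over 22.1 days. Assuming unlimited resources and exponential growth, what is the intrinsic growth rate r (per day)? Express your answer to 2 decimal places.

From N(t) = N₀·e^(rt): e^(r·22.1) = 2.187×10^6/309900 = 7.0571.
r·22.1 = ln(7.0571) = 1.954, so r = 1.954/22.1 = 0.088418.

0.09 per day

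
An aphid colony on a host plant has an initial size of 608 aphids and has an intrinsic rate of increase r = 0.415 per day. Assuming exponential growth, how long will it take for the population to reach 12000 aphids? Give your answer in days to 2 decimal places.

Set N₀·e^(rt) = 12000: e^(0.415·t) = 12000/608 = 19.737.
0.415·t = ln(19.737) = 2.9825, so t = 2.9825/0.415 = 7.1867.

7.19 days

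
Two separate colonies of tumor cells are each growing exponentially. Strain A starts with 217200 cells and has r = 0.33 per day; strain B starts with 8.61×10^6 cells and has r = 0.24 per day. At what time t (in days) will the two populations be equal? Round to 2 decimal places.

40.89 days

Set 217200·e^(0.33t) = 8.61×10^6·e^(0.24t).
e^((0.33 − 0.24)t) = 8.61×10^6/217200 → e^(0.09·t) = 39.641.
0.09·t = ln(39.641) = 3.6799, so t = 3.6799/0.09 = 40.887.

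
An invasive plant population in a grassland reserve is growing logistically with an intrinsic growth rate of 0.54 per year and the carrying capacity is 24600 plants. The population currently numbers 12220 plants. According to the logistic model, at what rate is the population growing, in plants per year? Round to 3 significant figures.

3320 plants per year

dN/dt = rN(1 − N/K) = 0.54 × 12220 × (1 − 12220/24600).
1 − 12220/24600 = 0.50325; dN/dt = 0.54 × 12220 × 0.50325 = 3320.9.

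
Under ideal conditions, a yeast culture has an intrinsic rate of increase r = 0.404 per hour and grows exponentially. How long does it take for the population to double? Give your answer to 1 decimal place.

1.7 hours

Doubling time t_d = ln(2)/r = 0.6931/0.404 = 1.7157.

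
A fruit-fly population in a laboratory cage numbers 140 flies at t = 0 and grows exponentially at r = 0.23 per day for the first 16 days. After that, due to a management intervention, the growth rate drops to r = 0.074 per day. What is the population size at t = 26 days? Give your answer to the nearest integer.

11633 flies

Phase 1: N(16) = 140·e^(0.23×16) = 140·e^3.68 = 5550.5.
Phase 2 runs for 26 − 16 = 10 days at r = 0.074.
N(26) = 5550.5·e^(0.074×10) = 5550.5·e^0.74 = 11633.5.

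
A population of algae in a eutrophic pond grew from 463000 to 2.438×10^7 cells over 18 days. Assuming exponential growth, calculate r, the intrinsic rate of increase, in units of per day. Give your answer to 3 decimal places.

From N(t) = N₀·e^(rt): e^(r·18) = 2.438×10^7/463000 = 52.657.
r·18 = ln(52.657) = 3.9638, so r = 3.9638/18 = 0.22021.

0.220 per day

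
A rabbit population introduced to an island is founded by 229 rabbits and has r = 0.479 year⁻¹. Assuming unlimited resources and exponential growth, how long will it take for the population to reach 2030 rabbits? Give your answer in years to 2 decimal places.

Set N₀·e^(rt) = 2030: e^(0.479·t) = 2030/229 = 8.8646.
0.479·t = ln(8.8646) = 2.1821, so t = 2.1821/0.479 = 4.5555.

4.56 years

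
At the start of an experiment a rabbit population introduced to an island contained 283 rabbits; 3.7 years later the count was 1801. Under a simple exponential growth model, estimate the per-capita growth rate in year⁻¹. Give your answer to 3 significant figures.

0.500 per year

From N(t) = N₀·e^(rt): e^(r·3.7) = 1801/283 = 6.364.
r·3.7 = ln(6.364) = 1.8507, so r = 1.8507/3.7 = 0.50018.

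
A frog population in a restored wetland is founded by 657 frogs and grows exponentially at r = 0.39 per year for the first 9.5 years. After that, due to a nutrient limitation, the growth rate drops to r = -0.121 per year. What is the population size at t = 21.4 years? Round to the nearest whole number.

6328 frogs

Phase 1: N(9.5) = 657·e^(0.39×9.5) = 657·e^3.705 = 26707.1.
Phase 2 runs for 21.4 − 9.5 = 11.9 years at r = -0.121.
N(21.4) = 26707.1·e^(-0.121×11.9) = 26707.1·e^-1.44 = 6328.28.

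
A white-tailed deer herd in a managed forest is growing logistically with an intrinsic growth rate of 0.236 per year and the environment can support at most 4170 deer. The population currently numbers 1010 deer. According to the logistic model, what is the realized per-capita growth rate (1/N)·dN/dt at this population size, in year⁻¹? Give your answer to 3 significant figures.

0.179 per year

(1/N)·dN/dt = r(1 − N/K) = 0.236 × (1 − 1010/4170).
= 0.236 × 0.75779 = 0.17884.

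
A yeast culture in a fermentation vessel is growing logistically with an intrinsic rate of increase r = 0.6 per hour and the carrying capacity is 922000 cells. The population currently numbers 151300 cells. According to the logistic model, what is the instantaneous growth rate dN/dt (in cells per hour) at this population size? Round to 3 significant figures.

75900 cells per hour

dN/dt = rN(1 − N/K) = 0.6 × 151300 × (1 − 151300/922000).
1 − 151300/922000 = 0.8359; dN/dt = 0.6 × 151300 × 0.8359 = 75883.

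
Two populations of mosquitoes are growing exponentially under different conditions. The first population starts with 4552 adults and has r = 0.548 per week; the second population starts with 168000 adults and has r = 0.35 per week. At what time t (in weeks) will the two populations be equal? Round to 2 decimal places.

Set 4552·e^(0.548t) = 168000·e^(0.35t).
e^((0.548 − 0.35)t) = 168000/4552 → e^(0.198·t) = 36.907.
0.198·t = ln(36.907) = 3.6084, so t = 3.6084/0.198 = 18.224.

18.22 weeks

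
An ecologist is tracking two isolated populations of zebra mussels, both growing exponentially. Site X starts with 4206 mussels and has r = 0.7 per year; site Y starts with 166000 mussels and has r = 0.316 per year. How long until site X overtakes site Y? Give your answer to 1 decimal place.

9.6 years

Set 4206·e^(0.7t) = 166000·e^(0.316t).
e^((0.7 − 0.316)t) = 166000/4206 → e^(0.384·t) = 39.467.
0.384·t = ln(39.467) = 3.6755, so t = 3.6755/0.384 = 9.5716.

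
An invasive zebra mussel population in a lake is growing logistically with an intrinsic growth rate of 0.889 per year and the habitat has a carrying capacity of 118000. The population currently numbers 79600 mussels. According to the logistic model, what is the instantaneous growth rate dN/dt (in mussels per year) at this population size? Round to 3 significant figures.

23000 mussels per year

dN/dt = rN(1 − N/K) = 0.889 × 79600 × (1 − 79600/118000).
1 − 79600/118000 = 0.32542; dN/dt = 0.889 × 79600 × 0.32542 = 23028.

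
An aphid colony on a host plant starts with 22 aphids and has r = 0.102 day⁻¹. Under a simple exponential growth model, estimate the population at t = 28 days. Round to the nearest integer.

N(t) = N₀·e^(rt) = 22 × e^(0.102×28) = 22 × e^2.856.
e^2.856 ≈ 17.392, so N ≈ 22 × 17.392 = 382.62.

383 aphids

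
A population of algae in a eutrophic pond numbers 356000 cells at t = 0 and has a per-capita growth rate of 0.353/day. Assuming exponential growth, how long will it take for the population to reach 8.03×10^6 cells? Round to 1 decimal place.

Set N₀·e^(rt) = 8.03×10^6: e^(0.353·t) = 8.03×10^6/356000 = 22.556.
0.353·t = ln(22.556) = 3.116, so t = 3.116/0.353 = 8.8272.

8.8 days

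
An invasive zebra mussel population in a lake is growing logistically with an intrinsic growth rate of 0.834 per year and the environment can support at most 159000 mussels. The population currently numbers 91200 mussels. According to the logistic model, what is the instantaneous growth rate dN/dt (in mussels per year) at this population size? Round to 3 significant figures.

dN/dt = rN(1 − N/K) = 0.834 × 91200 × (1 − 91200/159000).
1 − 91200/159000 = 0.42642; dN/dt = 0.834 × 91200 × 0.42642 = 32433.

32400 mussels per year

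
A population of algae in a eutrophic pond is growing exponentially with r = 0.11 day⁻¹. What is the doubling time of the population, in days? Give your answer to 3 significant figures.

Doubling time t_d = ln(2)/r = 0.6931/0.11 = 6.3013.

6.30 days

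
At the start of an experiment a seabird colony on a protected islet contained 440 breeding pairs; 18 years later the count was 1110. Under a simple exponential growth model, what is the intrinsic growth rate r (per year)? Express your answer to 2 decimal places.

0.05 per year

From N(t) = N₀·e^(rt): e^(r·18) = 1110/440 = 2.5227.
r·18 = ln(2.5227) = 0.92534, so r = 0.92534/18 = 0.051408.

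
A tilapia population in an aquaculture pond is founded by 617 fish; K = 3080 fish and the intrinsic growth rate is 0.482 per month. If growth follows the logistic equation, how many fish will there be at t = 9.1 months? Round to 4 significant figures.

2934 fish

A = (K − N₀)/N₀ = (3080 − 617)/617 = 3.9919.
N(t) = K/(1 + A·e^(−rt)) = 3080/(1 + 3.9919×e^(−0.482×9.1)).
e^(−4.386) = 0.012448; denominator = 1 + 3.9919×0.012448 = 1.0497.
N = 3080/1.0497 = 2934.2.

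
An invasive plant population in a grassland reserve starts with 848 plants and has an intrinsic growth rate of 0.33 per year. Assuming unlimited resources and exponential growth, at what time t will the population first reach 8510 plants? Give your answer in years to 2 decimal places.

6.99 years

Set N₀·e^(rt) = 8510: e^(0.33·t) = 8510/848 = 10.035.
0.33·t = ln(10.035) = 2.3061, so t = 2.3061/0.33 = 6.9882.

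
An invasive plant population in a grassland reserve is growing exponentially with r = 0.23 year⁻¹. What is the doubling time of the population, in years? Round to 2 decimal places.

3.01 years

Doubling time t_d = ln(2)/r = 0.6931/0.23 = 3.0137.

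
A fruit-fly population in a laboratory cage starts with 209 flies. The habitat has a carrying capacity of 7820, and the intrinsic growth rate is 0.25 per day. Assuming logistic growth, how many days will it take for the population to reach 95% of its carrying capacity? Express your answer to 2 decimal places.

A = (K − N₀)/N₀ = (7820 − 209)/209 = 36.416.
Solve 7820/(1 + 36.416·e^(−0.25t)) = 7429: 1 + 36.416·e^(−0.25t) = 1.0526, so e^(−0.25t) = 0.00144528.
−0.25·t = ln(0.00144528) = -6.5395, so t = 6.5395/0.25 = 26.158.

26.16 days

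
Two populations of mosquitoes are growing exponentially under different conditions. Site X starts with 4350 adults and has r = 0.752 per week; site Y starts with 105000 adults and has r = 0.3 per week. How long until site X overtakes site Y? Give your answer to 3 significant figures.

7.04 weeks

Set 4350·e^(0.752t) = 105000·e^(0.3t).
e^((0.752 − 0.3)t) = 105000/4350 → e^(0.452·t) = 24.138.
0.452·t = ln(24.138) = 3.1838, so t = 3.1838/0.452 = 7.0438.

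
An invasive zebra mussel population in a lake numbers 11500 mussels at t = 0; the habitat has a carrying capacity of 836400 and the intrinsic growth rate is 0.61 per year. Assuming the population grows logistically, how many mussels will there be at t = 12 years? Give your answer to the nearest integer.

798475 mussels

A = (K − N₀)/N₀ = (836400 − 11500)/11500 = 71.73.
N(t) = K/(1 + A·e^(−rt)) = 836400/(1 + 71.73×e^(−0.61×12)).
e^(−7.32) = 0.00066216; denominator = 1 + 71.73×0.00066216 = 1.0475.
N = 836400/1.0475 = 798475.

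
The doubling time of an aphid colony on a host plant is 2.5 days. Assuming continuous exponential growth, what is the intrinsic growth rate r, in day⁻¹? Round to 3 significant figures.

r = ln(2)/t_d = 0.6931/2.5 = 0.27726.

0.277 per day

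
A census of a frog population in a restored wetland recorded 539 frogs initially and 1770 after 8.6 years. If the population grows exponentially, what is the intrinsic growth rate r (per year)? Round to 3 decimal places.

0.138 per year

From N(t) = N₀·e^(rt): e^(r·8.6) = 1770/539 = 3.2839.
r·8.6 = ln(3.2839) = 1.189, so r = 1.189/8.6 = 0.13826.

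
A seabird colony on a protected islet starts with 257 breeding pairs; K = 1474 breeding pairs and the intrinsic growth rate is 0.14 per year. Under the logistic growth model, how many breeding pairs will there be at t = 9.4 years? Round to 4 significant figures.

649.3 breeding pairs

A = (K − N₀)/N₀ = (1474 − 257)/257 = 4.7354.
N(t) = K/(1 + A·e^(−rt)) = 1474/(1 + 4.7354×e^(−0.14×9.4)).
e^(−1.316) = 0.26821; denominator = 1 + 4.7354×0.26821 = 2.2701.
N = 1474/2.2701 = 649.321.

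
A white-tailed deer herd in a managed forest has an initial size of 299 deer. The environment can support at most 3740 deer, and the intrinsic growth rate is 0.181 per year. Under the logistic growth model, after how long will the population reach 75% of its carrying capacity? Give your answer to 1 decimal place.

A = (K − N₀)/N₀ = (3740 − 299)/299 = 11.508.
Solve 3740/(1 + 11.508·e^(−0.181t)) = 2805: 1 + 11.508·e^(−0.181t) = 1.3333, so e^(−0.181t) = 0.0289644.
−0.181·t = ln(0.0289644) = -3.5417, so t = 3.5417/0.181 = 19.567.

19.6 years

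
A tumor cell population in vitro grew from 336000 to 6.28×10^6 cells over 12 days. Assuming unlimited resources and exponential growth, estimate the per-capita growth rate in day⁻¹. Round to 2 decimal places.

0.24 per day

From N(t) = N₀·e^(rt): e^(r·12) = 6.28×10^6/336000 = 18.69.
r·12 = ln(18.69) = 2.928, so r = 2.928/12 = 0.244.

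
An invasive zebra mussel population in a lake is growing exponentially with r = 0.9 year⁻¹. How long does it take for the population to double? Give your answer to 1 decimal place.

0.8 years

Doubling time t_d = ln(2)/r = 0.6931/0.9 = 0.77016.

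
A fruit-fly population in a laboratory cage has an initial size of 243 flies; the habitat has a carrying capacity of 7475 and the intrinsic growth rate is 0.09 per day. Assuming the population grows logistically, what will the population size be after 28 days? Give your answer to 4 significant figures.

A = (K − N₀)/N₀ = (7475 − 243)/243 = 29.761.
N(t) = K/(1 + A·e^(−rt)) = 7475/(1 + 29.761×e^(−0.09×28)).
e^(−2.52) = 0.08046; denominator = 1 + 29.761×0.08046 = 3.3946.
N = 7475/3.3946 = 2202.04.

2202 flies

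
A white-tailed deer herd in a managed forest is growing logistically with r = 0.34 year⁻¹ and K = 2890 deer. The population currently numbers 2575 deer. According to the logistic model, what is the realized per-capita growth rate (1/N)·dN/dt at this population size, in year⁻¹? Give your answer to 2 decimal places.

(1/N)·dN/dt = r(1 − N/K) = 0.34 × (1 − 2575/2890).
= 0.34 × 0.109 = 0.037059.

0.04 per year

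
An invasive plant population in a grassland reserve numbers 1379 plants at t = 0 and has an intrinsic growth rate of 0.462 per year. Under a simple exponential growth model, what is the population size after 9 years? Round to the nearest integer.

N(t) = N₀·e^(rt) = 1379 × e^(0.462×9) = 1379 × e^4.158.
e^4.158 ≈ 63.944, so N ≈ 1379 × 63.944 = 88178.1.

88178 plants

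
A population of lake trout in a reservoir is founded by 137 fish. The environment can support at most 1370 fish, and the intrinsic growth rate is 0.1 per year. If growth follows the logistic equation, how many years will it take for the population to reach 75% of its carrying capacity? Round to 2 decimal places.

A = (K − N₀)/N₀ = (1370 − 137)/137 = 9.
Solve 1370/(1 + 9·e^(−0.1t)) = 1027.5: 1 + 9·e^(−0.1t) = 1.3333, so e^(−0.1t) = 0.037037.
−0.1·t = ln(0.037037) = -3.2958, so t = 3.2958/0.1 = 32.958.

32.96 years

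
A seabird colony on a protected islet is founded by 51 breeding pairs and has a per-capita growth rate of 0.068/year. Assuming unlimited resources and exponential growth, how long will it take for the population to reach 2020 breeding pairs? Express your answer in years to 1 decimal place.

54.1 years

Set N₀·e^(rt) = 2020: e^(0.068·t) = 2020/51 = 39.608.
0.068·t = ln(39.608) = 3.679, so t = 3.679/0.068 = 54.103.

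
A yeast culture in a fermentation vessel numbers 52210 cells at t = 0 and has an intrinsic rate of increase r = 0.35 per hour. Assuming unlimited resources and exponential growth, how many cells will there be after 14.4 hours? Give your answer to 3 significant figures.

8060000 cells

N(t) = N₀·e^(rt) = 52210 × e^(0.35×14.4) = 52210 × e^5.04.
e^5.04 ≈ 154.47, so N ≈ 52210 × 154.47 = 8.064879×10^6.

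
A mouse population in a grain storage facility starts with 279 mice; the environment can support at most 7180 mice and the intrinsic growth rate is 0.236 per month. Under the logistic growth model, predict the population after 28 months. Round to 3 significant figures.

6950 mice

A = (K − N₀)/N₀ = (7180 − 279)/279 = 24.735.
N(t) = K/(1 + A·e^(−rt)) = 7180/(1 + 24.735×e^(−0.236×28)).
e^(−6.608) = 0.0013495; denominator = 1 + 24.735×0.0013495 = 1.0334.
N = 7180/1.0334 = 6948.07.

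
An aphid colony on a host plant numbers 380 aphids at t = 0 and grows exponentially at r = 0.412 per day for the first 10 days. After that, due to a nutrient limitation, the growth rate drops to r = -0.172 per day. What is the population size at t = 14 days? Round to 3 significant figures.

11800 aphids

Phase 1: N(10) = 380·e^(0.412×10) = 380·e^4.12 = 23392.5.
Phase 2 runs for 14 − 10 = 4 days at r = -0.172.
N(14) = 23392.5·e^(-0.172×4) = 23392.5·e^-0.688 = 11756.6.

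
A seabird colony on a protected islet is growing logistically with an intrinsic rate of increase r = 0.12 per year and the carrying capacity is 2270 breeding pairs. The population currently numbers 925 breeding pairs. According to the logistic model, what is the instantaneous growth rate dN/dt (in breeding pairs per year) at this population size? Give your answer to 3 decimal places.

65.769 breeding pairs per year

dN/dt = rN(1 − N/K) = 0.12 × 925 × (1 − 925/2270).
1 − 925/2270 = 0.59251; dN/dt = 0.12 × 925 × 0.59251 = 65.769.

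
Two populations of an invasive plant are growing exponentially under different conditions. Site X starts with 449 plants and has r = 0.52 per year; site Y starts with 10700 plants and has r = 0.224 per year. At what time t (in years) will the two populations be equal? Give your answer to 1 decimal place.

10.7 years

Set 449·e^(0.52t) = 10700·e^(0.224t).
e^((0.52 − 0.224)t) = 10700/449 → e^(0.296·t) = 23.831.
0.296·t = ln(23.831) = 3.171, so t = 3.171/0.296 = 10.713.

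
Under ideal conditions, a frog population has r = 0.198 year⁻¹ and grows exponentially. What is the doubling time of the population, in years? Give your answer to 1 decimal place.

Doubling time t_d = ln(2)/r = 0.6931/0.198 = 3.5007.

3.5 years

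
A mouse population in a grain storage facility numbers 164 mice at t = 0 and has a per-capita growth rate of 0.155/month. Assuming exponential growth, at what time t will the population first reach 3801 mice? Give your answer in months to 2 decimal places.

Set N₀·e^(rt) = 3801: e^(0.155·t) = 3801/164 = 23.177.
0.155·t = ln(23.177) = 3.1432, so t = 3.1432/0.155 = 20.278.

20.28 months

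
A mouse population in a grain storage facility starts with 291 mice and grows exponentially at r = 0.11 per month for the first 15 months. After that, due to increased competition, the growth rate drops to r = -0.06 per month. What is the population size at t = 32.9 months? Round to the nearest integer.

518 mice

Phase 1: N(15) = 291·e^(0.11×15) = 291·e^1.65 = 1515.23.
Phase 2 runs for 32.9 − 15 = 17.9 months at r = -0.06.
N(32.9) = 1515.23·e^(-0.06×17.9) = 1515.23·e^-1.074 = 517.662.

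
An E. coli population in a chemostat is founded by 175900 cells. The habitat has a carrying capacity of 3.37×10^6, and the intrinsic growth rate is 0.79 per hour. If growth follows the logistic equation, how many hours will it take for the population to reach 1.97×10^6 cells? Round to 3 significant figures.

A = (K − N₀)/N₀ = (3.37×10^6 − 175900)/175900 = 18.159.
Solve 3.37×10^6/(1 + 18.159·e^(−0.79t)) = 1.97×10^6: 1 + 18.159·e^(−0.79t) = 1.7107, so e^(−0.79t) = 0.0391362.
−0.79·t = ln(0.0391362) = -3.2407, so t = 3.2407/0.79 = 4.1022.

4.10 hours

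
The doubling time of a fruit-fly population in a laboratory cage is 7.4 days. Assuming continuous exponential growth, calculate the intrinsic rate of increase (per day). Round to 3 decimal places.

r = ln(2)/t_d = 0.6931/7.4 = 0.093669.

0.094 per day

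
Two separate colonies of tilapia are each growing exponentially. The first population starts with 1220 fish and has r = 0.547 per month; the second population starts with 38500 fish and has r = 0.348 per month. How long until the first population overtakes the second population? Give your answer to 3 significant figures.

Set 1220·e^(0.547t) = 38500·e^(0.348t).
e^((0.547 − 0.348)t) = 38500/1220 → e^(0.199·t) = 31.557.
0.199·t = ln(31.557) = 3.4518, so t = 3.4518/0.199 = 17.346.

17.3 months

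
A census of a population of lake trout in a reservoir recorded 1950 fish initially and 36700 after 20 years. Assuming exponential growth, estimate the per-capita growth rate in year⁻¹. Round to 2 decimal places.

From N(t) = N₀·e^(rt): e^(r·20) = 36700/1950 = 18.821.
r·20 = ln(18.821) = 2.9349, so r = 2.9349/20 = 0.14675.

0.15 per year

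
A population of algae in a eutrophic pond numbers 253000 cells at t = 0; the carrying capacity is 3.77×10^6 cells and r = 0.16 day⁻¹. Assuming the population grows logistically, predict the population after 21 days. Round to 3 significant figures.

2540000 cells

A = (K − N₀)/N₀ = (3.77×10^6 − 253000)/253000 = 13.901.
N(t) = K/(1 + A·e^(−rt)) = 3.77×10^6/(1 + 13.901×e^(−0.16×21)).
e^(−3.36) = 0.034735; denominator = 1 + 13.901×0.034735 = 1.4829.
N = 3.77×10^6/1.4829 = 2.542382×10^6.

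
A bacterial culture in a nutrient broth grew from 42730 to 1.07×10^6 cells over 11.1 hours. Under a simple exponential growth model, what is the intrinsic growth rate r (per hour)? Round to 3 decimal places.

0.290 per hour

From N(t) = N₀·e^(rt): e^(r·11.1) = 1.07×10^6/42730 = 25.041.
r·11.1 = ln(25.041) = 3.2205, so r = 3.2205/11.1 = 0.29014.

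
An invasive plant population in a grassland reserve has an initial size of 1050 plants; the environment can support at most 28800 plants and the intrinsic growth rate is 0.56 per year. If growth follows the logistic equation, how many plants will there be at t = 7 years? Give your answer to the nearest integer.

A = (K − N₀)/N₀ = (28800 − 1050)/1050 = 26.429.
N(t) = K/(1 + A·e^(−rt)) = 28800/(1 + 26.429×e^(−0.56×7)).
e^(−3.92) = 0.019841; denominator = 1 + 26.429×0.019841 = 1.5244.
N = 28800/1.5244 = 18893.

18893 plants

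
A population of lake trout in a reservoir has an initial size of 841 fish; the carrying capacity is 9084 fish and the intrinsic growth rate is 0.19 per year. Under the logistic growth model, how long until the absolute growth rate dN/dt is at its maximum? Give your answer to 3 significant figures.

12.0 years

Logistic growth is fastest at N = K/2 = 4542.
A = (K − N₀)/N₀ = 9.8014. Set K/(1 + A·e^(−rt)) = K/2 → A·e^(−rt) = 1.
e^(−0.19t) = 1/9.8014 = 0.102026, so t = ln(9.8014)/0.19 = 2.2825/0.19 = 12.013.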